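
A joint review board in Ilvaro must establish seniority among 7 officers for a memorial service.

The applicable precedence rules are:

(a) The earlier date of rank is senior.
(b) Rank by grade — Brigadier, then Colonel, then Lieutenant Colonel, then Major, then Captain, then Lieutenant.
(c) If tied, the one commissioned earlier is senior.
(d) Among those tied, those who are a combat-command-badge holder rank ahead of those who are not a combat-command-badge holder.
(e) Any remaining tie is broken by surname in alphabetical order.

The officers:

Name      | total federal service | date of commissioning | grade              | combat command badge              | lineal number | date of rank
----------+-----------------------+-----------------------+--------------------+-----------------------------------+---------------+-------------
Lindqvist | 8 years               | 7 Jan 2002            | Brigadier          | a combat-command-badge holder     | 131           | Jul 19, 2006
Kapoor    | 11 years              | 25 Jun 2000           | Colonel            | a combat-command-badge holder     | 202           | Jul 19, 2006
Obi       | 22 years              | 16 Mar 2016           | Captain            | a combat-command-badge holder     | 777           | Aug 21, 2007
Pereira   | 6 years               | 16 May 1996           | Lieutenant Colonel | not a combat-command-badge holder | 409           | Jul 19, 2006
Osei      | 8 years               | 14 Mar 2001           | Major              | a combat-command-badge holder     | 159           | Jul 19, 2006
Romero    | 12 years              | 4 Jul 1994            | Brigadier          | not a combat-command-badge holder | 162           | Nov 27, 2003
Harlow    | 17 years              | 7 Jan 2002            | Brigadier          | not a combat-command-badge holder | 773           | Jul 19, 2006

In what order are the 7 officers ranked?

By date of rank (earlier first): Romero (Nov 27, 2003); then Lindqvist, Harlow, Kapoor, Pereira and Osei (each Jul 19, 2006); then Obi (Aug 21, 2007).
Among Lindqvist, Harlow, Kapoor, Pereira and Osei, by grade: Lindqvist and Harlow (Brigadier) before Kapoor (Colonel) before Pereira (Lieutenant Colonel) before Osei (Major).
Lindqvist and Harlow both have date of commissioning 7 Jan 2002, so the next rule applies.
Among Lindqvist and Harlow, a combat-command-badge holder before not a combat-command-badge holder: Lindqvist (a combat-command-badge holder) before Harlow (not a combat-command-badge holder).
Full order: Romero, Lindqvist, Harlow, Kapoor, Pereira, Osei, Obi.

Romero, Lindqvist, Harlow, Kapoor, Pereira, Osei, Obi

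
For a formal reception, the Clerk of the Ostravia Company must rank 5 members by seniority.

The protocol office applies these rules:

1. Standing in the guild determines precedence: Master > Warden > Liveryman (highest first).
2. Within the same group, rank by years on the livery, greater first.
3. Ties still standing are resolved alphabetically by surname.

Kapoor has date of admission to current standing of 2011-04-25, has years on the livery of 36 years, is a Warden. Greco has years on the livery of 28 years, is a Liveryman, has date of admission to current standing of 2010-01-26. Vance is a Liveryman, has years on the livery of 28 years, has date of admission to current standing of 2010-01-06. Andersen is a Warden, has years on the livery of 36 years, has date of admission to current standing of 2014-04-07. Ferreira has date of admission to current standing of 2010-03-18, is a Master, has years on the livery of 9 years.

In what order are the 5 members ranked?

By standing in the guild: Ferreira (Master); then Andersen and Kapoor (Warden); then Greco and Vance (Liveryman).
Andersen and Kapoor both have years on the livery 36 years, so the next rule applies.
Among Andersen and Kapoor, alphabetically by surname: Andersen before Kapoor.
Greco and Vance both have years on the livery 28 years, so the next rule applies.
Among Greco and Vance, alphabetically by surname: Greco before Vance.
Full order: Ferreira, Andersen, Kapoor, Greco, Vance.

Ferreira, Andersen, Kapoor, Greco, Vance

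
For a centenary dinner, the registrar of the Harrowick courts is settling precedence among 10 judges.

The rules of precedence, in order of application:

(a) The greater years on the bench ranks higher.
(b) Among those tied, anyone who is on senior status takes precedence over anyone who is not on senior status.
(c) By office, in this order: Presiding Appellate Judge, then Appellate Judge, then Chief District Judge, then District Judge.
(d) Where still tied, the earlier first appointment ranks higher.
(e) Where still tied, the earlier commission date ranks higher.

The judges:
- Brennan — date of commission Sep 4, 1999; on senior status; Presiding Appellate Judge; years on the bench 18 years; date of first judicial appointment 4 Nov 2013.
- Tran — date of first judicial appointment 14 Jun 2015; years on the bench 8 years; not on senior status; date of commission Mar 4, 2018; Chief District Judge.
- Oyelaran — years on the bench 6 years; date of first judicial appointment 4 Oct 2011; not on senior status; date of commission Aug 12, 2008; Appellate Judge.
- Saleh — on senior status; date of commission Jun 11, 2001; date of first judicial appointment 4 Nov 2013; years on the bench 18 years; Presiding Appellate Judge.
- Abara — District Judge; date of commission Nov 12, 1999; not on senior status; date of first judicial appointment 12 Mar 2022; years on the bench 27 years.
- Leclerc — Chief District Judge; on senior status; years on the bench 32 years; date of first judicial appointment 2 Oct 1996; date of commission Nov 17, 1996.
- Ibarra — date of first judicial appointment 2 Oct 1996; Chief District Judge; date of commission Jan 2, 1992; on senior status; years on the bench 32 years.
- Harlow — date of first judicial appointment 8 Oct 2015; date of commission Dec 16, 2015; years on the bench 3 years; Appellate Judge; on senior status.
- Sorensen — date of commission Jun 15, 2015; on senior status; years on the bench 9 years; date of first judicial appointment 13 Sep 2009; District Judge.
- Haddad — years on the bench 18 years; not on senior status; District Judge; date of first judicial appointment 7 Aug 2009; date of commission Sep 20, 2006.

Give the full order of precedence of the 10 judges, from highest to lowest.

Ibarra, Leclerc, Abara, Brennan, Saleh, Haddad, Sorensen, Tran, Oyelaran, Harlow

By years on the bench (higher first): Ibarra and Leclerc (both 32 years); then Abara (27 years); then Brennan, Saleh and Haddad (each 18 years); then Sorensen (9 years); then Tran (8 years); then Oyelaran (6 years); then Harlow (3 years).
Ibarra and Leclerc are each on senior status, so the next rule applies.
Ibarra and Leclerc are each Chief District Judge, so the next rule applies.
Ibarra and Leclerc both have date of first judicial appointment 2 Oct 1996, so the next rule applies.
Among Ibarra and Leclerc, by date of commission (earlier first): Ibarra (Jan 2, 1992) before Leclerc (Nov 17, 1996).
Among Brennan, Saleh and Haddad, on senior status before not on senior status: Brennan and Saleh (on senior status) before Haddad (not on senior status).
Brennan and Saleh are each Presiding Appellate Judge, so the next rule applies.
Brennan and Saleh both have date of first judicial appointment 4 Nov 2013, so the next rule applies.
Among Brennan and Saleh, by date of commission (earlier first): Brennan (Sep 4, 1999) before Saleh (Jun 11, 2001).
Full order: Ibarra, Leclerc, Abara, Brennan, Saleh, Haddad, Sorensen, Tran, Oyelaran, Harlow.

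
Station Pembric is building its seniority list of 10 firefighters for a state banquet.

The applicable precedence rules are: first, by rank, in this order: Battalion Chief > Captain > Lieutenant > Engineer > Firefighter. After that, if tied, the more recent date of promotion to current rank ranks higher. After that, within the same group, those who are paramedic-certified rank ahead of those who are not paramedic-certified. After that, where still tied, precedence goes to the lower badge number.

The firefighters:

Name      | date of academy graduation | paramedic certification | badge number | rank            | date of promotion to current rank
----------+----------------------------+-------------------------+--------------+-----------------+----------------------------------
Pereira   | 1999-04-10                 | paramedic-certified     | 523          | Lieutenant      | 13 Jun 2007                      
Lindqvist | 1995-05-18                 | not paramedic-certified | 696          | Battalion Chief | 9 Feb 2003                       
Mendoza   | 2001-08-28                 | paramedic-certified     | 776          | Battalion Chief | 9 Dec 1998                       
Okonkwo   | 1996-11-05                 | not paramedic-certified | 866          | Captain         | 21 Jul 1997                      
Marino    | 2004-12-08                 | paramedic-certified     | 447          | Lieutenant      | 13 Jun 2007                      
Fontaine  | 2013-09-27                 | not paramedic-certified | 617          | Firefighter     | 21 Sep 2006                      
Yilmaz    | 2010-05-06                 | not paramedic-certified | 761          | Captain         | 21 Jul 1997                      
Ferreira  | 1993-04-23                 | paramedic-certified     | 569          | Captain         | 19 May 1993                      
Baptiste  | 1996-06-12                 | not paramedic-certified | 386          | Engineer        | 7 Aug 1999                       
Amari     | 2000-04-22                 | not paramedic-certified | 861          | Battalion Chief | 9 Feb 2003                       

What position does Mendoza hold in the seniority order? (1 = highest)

3

By rank: Lindqvist, Amari and Mendoza (Battalion Chief); then Yilmaz, Okonkwo and Ferreira (Captain); then Marino and Pereira (Lieutenant); then Baptiste (Engineer); then Fontaine (Firefighter).
Among Lindqvist, Amari and Mendoza, by date of promotion to current rank (later first): Lindqvist and Amari (9 Feb 2003) before Mendoza (9 Dec 1998).
Lindqvist and Amari are each not paramedic-certified, so the next rule applies.
Among Lindqvist and Amari, by badge number (lower first): Lindqvist (696) before Amari (861).
Among Yilmaz, Okonkwo and Ferreira, by date of promotion to current rank (later first): Yilmaz and Okonkwo (21 Jul 1997) before Ferreira (19 May 1993).
Yilmaz and Okonkwo are each not paramedic-certified, so the next rule applies.
Among Yilmaz and Okonkwo, by badge number (lower first): Yilmaz (761) before Okonkwo (866).
Marino and Pereira both have date of promotion to current rank 13 Jun 2007, so the next rule applies.
Marino and Pereira are each paramedic-certified, so the next rule applies.
Among Marino and Pereira, by badge number (lower first): Marino (447) before Pereira (523).
Order: Lindqvist, Amari, Mendoza, Yilmaz, Okonkwo, Ferreira, Marino, Pereira, Baptiste, Fontaine. So position 3.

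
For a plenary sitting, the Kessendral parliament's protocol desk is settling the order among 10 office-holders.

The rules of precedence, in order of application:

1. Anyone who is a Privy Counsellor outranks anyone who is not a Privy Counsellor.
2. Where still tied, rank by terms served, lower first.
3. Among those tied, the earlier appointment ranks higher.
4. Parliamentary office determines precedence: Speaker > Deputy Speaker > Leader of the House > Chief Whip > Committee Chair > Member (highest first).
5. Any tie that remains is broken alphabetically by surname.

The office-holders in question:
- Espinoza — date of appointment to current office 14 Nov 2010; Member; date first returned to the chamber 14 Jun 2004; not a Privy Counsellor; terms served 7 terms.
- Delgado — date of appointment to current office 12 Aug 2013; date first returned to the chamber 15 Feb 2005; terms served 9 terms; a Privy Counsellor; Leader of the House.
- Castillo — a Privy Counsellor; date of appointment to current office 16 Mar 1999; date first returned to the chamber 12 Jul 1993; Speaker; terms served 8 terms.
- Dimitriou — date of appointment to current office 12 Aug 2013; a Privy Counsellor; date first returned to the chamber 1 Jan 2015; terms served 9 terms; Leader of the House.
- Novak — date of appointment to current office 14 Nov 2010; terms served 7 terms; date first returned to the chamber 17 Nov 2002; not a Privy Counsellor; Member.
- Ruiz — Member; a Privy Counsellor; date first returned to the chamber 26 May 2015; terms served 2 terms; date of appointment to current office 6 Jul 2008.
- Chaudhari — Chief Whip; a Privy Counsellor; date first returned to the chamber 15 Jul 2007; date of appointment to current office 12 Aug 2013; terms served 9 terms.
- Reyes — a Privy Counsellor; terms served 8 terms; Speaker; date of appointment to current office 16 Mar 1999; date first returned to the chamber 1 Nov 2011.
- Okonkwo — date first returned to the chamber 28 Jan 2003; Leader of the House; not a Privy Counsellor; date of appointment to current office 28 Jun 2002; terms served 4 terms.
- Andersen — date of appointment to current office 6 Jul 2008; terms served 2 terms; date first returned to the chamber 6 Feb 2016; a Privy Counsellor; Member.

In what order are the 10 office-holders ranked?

By the first rule: Andersen, Ruiz, Castillo, Reyes, Delgado, Dimitriou and Chaudhari (each a Privy Counsellor); then Okonkwo, Espinoza and Novak (each not a Privy Counsellor).
Among Andersen, Ruiz, Castillo, Reyes, Delgado, Dimitriou and Chaudhari, by terms served (lower first): Andersen and Ruiz (2 terms) before Castillo and Reyes (8 terms) before Delgado, Dimitriou and Chaudhari (9 terms).
Andersen and Ruiz both have date of appointment to current office 6 Jul 2008, so the next rule applies.
Andersen and Ruiz are each Member, so the next rule applies.
Among Andersen and Ruiz, alphabetically by surname: Andersen before Ruiz.
Castillo and Reyes both have date of appointment to current office 16 Mar 1999, so the next rule applies.
Castillo and Reyes are each Speaker, so the next rule applies.
Among Castillo and Reyes, alphabetically by surname: Castillo before Reyes.
Delgado, Dimitriou and Chaudhari all have date of appointment to current office 12 Aug 2013, so the next rule applies.
Among Delgado, Dimitriou and Chaudhari, by parliamentary office: Delgado and Dimitriou (Leader of the House) before Chaudhari (Chief Whip).
Among Delgado and Dimitriou, alphabetically by surname: Delgado before Dimitriou.
Among Okonkwo, Espinoza and Novak, by terms served (lower first): Okonkwo (4 terms) before Espinoza and Novak (7 terms).
Espinoza and Novak both have date of appointment to current office 14 Nov 2010, so the next rule applies.
Espinoza and Novak are each Member, so the next rule applies.
Among Espinoza and Novak, alphabetically by surname: Espinoza before Novak.
Full order: Andersen, Ruiz, Castillo, Reyes, Delgado, Dimitriou, Chaudhari, Okonkwo, Espinoza, Novak.

Andersen, Ruiz, Castillo, Reyes, Delgado, Dimitriou, Chaudhari, Okonkwo, Espinoza, Novak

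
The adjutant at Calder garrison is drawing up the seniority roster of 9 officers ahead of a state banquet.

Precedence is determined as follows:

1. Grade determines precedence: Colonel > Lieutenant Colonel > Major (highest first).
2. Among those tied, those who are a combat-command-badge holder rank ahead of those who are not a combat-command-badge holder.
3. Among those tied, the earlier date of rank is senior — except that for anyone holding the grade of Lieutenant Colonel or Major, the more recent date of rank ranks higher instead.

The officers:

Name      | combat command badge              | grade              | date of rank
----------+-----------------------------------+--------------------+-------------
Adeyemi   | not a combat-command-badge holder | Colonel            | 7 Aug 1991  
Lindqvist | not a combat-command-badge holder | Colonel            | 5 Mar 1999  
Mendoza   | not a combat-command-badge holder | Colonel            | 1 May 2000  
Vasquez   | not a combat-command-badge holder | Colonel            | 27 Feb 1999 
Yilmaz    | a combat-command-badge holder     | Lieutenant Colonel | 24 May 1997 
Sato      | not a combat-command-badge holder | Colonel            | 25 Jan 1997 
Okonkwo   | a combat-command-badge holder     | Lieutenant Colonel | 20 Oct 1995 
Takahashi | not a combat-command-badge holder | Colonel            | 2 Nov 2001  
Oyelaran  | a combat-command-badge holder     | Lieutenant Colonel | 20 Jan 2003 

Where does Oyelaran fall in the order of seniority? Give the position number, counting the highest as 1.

By grade: Adeyemi, Sato, Vasquez, Lindqvist, Mendoza and Takahashi (Colonel); then Oyelaran, Yilmaz and Okonkwo (Lieutenant Colonel).
Adeyemi, Sato, Vasquez, Lindqvist, Mendoza and Takahashi are each not a combat-command-badge holder, so the next rule applies.
Among Adeyemi, Sato, Vasquez, Lindqvist, Mendoza and Takahashi, by date of rank (earlier first): Adeyemi (7 Aug 1991) before Sato (25 Jan 1997) before Vasquez (27 Feb 1999) before Lindqvist (5 Mar 1999) before Mendoza (1 May 2000) before Takahashi (2 Nov 2001).
Oyelaran, Yilmaz and Okonkwo are each a combat-command-badge holder, so the next rule applies.
Among Oyelaran, Yilmaz and Okonkwo, by date of rank (later first) (reversed rule for this group): Oyelaran (20 Jan 2003) before Yilmaz (24 May 1997) before Okonkwo (20 Oct 1995).
Order: Adeyemi, Sato, Vasquez, Lindqvist, Mendoza, Takahashi, Oyelaran, Yilmaz, Okonkwo. So position 7.

7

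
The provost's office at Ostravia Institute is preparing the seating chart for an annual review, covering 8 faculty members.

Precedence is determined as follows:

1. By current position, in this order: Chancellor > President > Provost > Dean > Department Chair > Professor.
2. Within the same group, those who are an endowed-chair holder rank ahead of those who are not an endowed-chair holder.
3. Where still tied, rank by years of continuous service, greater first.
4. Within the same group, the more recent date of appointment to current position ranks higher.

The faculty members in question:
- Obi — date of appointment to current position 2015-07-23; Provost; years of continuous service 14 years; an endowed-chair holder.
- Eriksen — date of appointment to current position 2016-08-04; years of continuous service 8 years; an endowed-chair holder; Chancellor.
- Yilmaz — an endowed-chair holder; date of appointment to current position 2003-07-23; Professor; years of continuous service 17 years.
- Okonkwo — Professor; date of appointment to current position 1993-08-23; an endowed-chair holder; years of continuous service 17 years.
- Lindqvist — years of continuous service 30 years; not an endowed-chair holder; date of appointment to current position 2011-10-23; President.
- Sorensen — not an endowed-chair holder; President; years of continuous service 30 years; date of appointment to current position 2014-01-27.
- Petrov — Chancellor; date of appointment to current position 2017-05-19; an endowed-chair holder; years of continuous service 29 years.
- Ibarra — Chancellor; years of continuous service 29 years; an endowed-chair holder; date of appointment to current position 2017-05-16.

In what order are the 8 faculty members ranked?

By current position: Petrov, Ibarra and Eriksen (Chancellor); then Sorensen and Lindqvist (President); then Obi (Provost); then Yilmaz and Okonkwo (Professor).
Petrov, Ibarra and Eriksen are each an endowed-chair holder, so the next rule applies.
Among Petrov, Ibarra and Eriksen, by years of continuous service (higher first): Petrov and Ibarra (29 years) before Eriksen (8 years).
Among Petrov and Ibarra, by date of appointment to current position (later first): Petrov (2017-05-19) before Ibarra (2017-05-16).
Sorensen and Lindqvist are each not an endowed-chair holder, so the next rule applies.
Sorensen and Lindqvist both have years of continuous service 30 years, so the next rule applies.
Among Sorensen and Lindqvist, by date of appointment to current position (later first): Sorensen (2014-01-27) before Lindqvist (2011-10-23).
Yilmaz and Okonkwo are each an endowed-chair holder, so the next rule applies.
Yilmaz and Okonkwo both have years of continuous service 17 years, so the next rule applies.
Among Yilmaz and Okonkwo, by date of appointment to current position (later first): Yilmaz (2003-07-23) before Okonkwo (1993-08-23).
Full order: Petrov, Ibarra, Eriksen, Sorensen, Lindqvist, Obi, Yilmaz, Okonkwo.

Petrov, Ibarra, Eriksen, Sorensen, Lindqvist, Obi, Yilmaz, Okonkwo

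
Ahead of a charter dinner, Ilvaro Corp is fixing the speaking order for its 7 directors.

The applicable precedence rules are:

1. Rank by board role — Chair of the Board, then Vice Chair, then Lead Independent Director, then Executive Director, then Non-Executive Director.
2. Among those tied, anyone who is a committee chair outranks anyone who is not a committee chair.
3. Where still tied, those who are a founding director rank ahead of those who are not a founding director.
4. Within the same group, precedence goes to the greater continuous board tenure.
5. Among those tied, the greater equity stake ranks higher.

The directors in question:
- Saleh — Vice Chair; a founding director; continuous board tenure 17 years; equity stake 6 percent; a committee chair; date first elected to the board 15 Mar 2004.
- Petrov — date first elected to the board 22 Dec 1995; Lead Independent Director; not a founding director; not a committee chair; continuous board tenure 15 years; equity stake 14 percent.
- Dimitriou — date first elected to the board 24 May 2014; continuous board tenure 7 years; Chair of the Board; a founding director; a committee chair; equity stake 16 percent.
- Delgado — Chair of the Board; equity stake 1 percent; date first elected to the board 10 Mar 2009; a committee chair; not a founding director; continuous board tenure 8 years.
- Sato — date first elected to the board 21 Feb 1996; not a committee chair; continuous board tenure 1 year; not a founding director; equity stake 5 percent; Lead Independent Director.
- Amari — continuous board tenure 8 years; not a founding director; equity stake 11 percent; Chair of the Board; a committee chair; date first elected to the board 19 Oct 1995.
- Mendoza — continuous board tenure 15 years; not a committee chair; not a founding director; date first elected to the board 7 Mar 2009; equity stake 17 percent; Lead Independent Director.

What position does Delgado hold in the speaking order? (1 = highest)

By board role: Dimitriou, Amari and Delgado (Chair of the Board); then Saleh (Vice Chair); then Mendoza, Petrov and Sato (Lead Independent Director).
Dimitriou, Amari and Delgado are each a committee chair, so the next rule applies.
Among Dimitriou, Amari and Delgado, a founding director before not a founding director: Dimitriou (a founding director) before Amari and Delgado (not a founding director).
Amari and Delgado both have continuous board tenure 8 years, so the next rule applies.
Among Amari and Delgado, by equity stake (higher first): Amari (11 percent) before Delgado (1 percent).
Mendoza, Petrov and Sato are each not a committee chair, so the next rule applies.
Mendoza, Petrov and Sato are each not a founding director, so the next rule applies.
Among Mendoza, Petrov and Sato, by continuous board tenure (higher first): Mendoza and Petrov (15 years) before Sato (1 year).
Among Mendoza and Petrov, by equity stake (higher first): Mendoza (17 percent) before Petrov (14 percent).
Order: Dimitriou, Amari, Delgado, Saleh, Mendoza, Petrov, Sato. So position 3.

3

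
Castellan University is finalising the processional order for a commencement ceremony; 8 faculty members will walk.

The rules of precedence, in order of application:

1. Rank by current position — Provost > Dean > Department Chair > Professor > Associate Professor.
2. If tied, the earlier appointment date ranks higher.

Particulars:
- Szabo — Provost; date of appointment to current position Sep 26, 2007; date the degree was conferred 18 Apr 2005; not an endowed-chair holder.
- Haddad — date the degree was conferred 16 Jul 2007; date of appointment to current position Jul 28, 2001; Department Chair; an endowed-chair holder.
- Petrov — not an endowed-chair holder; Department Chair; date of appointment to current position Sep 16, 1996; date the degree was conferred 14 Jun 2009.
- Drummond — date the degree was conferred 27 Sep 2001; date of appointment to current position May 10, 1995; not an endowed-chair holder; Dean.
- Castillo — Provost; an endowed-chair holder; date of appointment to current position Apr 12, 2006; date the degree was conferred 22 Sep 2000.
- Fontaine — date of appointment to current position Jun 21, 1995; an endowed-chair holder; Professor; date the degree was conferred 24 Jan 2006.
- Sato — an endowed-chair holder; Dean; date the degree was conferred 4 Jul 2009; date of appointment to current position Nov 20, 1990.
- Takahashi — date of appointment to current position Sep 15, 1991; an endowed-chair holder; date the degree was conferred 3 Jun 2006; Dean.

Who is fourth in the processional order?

By current position: Castillo and Szabo (Provost); then Sato, Takahashi and Drummond (Dean); then Petrov and Haddad (Department Chair); then Fontaine (Professor).
Among Castillo and Szabo, by date of appointment to current position (earlier first): Castillo (Apr 12, 2006) before Szabo (Sep 26, 2007).
Among Sato, Takahashi and Drummond, by date of appointment to current position (earlier first): Sato (Nov 20, 1990) before Takahashi (Sep 15, 1991) before Drummond (May 10, 1995).
Among Petrov and Haddad, by date of appointment to current position (earlier first): Petrov (Sep 16, 1996) before Haddad (Jul 28, 2001).
Order: Castillo, Szabo, Sato, Takahashi, Drummond, Petrov, Haddad, Fontaine.

Takahashi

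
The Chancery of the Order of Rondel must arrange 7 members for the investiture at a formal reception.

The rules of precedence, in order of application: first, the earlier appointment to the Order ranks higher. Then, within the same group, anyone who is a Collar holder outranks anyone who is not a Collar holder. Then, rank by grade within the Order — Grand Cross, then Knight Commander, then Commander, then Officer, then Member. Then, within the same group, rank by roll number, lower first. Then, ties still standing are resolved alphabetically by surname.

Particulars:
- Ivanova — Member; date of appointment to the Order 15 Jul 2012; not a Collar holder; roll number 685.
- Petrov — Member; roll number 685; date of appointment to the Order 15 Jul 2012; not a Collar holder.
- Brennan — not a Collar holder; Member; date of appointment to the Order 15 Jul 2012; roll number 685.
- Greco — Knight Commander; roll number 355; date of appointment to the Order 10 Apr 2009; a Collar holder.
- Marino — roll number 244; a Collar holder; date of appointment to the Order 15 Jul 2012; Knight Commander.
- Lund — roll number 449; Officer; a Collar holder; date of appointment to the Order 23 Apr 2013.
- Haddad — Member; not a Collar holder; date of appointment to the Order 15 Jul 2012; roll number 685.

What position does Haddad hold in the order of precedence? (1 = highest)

4

By date of appointment to the Order (earlier first): Greco (10 Apr 2009); then Marino, Brennan, Haddad, Ivanova and Petrov (each 15 Jul 2012); then Lund (23 Apr 2013).
Among Marino, Brennan, Haddad, Ivanova and Petrov, a Collar holder before not a Collar holder: Marino (a Collar holder) before Brennan, Haddad, Ivanova and Petrov (not a Collar holder).
Brennan, Haddad, Ivanova and Petrov are each Member, so the next rule applies.
Brennan, Haddad, Ivanova and Petrov all have roll number 685, so the next rule applies.
Among Brennan, Haddad, Ivanova and Petrov, alphabetically by surname: Brennan before Haddad before Ivanova before Petrov.
Order: Greco, Marino, Brennan, Haddad, Ivanova, Petrov, Lund. So position 4.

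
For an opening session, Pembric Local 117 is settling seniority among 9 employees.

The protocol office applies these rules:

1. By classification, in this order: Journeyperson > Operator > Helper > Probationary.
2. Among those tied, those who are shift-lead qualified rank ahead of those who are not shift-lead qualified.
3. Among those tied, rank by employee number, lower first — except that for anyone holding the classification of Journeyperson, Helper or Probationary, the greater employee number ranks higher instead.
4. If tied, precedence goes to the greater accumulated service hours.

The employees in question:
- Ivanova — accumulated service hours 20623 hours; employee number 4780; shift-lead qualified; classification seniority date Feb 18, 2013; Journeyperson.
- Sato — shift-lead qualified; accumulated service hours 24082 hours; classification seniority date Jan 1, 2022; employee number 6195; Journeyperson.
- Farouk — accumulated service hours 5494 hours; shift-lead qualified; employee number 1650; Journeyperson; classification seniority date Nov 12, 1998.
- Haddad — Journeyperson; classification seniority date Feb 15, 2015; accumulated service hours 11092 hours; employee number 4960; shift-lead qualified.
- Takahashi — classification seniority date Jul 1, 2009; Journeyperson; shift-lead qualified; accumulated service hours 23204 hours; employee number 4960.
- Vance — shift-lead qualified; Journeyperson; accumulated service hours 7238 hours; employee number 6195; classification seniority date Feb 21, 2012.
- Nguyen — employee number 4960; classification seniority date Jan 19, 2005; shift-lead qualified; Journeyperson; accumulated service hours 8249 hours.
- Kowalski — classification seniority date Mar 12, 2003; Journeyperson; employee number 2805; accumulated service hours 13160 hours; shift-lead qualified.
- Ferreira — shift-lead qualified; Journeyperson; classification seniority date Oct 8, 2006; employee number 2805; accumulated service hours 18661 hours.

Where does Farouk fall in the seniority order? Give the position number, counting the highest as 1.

By classification: Sato, Vance, Takahashi, Haddad, Nguyen, Ivanova, Ferreira, Kowalski and Farouk (Journeyperson).
Sato, Vance, Takahashi, Haddad, Nguyen, Ivanova, Ferreira, Kowalski and Farouk are each shift-lead qualified, so the next rule applies.
Among Sato, Vance, Takahashi, Haddad, Nguyen, Ivanova, Ferreira, Kowalski and Farouk, by employee number (higher first) (reversed rule for this group): Sato and Vance (6195) before Takahashi, Haddad and Nguyen (4960) before Ivanova (4780) before Ferreira and Kowalski (2805) before Farouk (1650).
Among Sato and Vance, by accumulated service hours (higher first): Sato (24082 hours) before Vance (7238 hours).
Among Takahashi, Haddad and Nguyen, by accumulated service hours (higher first): Takahashi (23204 hours) before Haddad (11092 hours) before Nguyen (8249 hours).
Among Ferreira and Kowalski, by accumulated service hours (higher first): Ferreira (18661 hours) before Kowalski (13160 hours).
Order: Sato, Vance, Takahashi, Haddad, Nguyen, Ivanova, Ferreira, Kowalski, Farouk. So position 9.

9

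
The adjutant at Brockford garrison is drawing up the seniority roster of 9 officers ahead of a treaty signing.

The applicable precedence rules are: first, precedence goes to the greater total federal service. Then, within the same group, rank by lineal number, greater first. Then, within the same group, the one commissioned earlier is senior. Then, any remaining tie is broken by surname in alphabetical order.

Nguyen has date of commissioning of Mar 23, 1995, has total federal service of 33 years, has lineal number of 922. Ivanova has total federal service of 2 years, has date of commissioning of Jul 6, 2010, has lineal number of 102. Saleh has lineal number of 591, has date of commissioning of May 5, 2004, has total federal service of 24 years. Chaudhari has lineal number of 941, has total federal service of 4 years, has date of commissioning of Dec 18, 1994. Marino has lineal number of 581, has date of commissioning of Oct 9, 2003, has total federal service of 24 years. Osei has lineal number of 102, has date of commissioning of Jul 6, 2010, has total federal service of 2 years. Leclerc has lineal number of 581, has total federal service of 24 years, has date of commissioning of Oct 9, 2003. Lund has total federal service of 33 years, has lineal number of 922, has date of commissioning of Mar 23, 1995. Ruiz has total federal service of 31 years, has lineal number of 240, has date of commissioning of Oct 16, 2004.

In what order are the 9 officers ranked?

Lund, Nguyen, Ruiz, Saleh, Leclerc, Marino, Chaudhari, Ivanova, Osei

By total federal service (higher first): Lund and Nguyen (both 33 years); then Ruiz (31 years); then Saleh, Leclerc and Marino (each 24 years); then Chaudhari (4 years); then Ivanova and Osei (both 2 years).
Lund and Nguyen both have lineal number 922, so the next rule applies.
Lund and Nguyen both have date of commissioning Mar 23, 1995, so the next rule applies.
Among Lund and Nguyen, alphabetically by surname: Lund before Nguyen.
Among Saleh, Leclerc and Marino, by lineal number (higher first): Saleh (591) before Leclerc and Marino (581).
Leclerc and Marino both have date of commissioning Oct 9, 2003, so the next rule applies.
Among Leclerc and Marino, alphabetically by surname: Leclerc before Marino.
Ivanova and Osei both have lineal number 102, so the next rule applies.
Ivanova and Osei both have date of commissioning Jul 6, 2010, so the next rule applies.
Among Ivanova and Osei, alphabetically by surname: Ivanova before Osei.
Full order: Lund, Nguyen, Ruiz, Saleh, Leclerc, Marino, Chaudhari, Ivanova, Osei.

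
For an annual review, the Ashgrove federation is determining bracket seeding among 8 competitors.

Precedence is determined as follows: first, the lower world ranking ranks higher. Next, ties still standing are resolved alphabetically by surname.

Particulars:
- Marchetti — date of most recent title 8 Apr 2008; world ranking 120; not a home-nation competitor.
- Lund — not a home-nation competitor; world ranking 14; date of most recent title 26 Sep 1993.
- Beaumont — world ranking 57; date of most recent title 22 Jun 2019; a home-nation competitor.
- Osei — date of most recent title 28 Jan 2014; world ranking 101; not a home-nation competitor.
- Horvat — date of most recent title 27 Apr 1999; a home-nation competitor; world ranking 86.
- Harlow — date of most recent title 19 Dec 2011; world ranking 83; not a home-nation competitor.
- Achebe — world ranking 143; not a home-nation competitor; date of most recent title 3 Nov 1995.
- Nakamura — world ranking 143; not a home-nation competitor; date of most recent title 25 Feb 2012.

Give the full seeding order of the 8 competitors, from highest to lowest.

Lund, Beaumont, Harlow, Horvat, Osei, Marchetti, Achebe, Nakamura

By world ranking (lower first): Lund (14); then Beaumont (57); then Harlow (83); then Horvat (86); then Osei (101); then Marchetti (120); then Achebe and Nakamura (both 143).
Among Achebe and Nakamura, alphabetically by surname: Achebe before Nakamura.
Full order: Lund, Beaumont, Harlow, Horvat, Osei, Marchetti, Achebe, Nakamura.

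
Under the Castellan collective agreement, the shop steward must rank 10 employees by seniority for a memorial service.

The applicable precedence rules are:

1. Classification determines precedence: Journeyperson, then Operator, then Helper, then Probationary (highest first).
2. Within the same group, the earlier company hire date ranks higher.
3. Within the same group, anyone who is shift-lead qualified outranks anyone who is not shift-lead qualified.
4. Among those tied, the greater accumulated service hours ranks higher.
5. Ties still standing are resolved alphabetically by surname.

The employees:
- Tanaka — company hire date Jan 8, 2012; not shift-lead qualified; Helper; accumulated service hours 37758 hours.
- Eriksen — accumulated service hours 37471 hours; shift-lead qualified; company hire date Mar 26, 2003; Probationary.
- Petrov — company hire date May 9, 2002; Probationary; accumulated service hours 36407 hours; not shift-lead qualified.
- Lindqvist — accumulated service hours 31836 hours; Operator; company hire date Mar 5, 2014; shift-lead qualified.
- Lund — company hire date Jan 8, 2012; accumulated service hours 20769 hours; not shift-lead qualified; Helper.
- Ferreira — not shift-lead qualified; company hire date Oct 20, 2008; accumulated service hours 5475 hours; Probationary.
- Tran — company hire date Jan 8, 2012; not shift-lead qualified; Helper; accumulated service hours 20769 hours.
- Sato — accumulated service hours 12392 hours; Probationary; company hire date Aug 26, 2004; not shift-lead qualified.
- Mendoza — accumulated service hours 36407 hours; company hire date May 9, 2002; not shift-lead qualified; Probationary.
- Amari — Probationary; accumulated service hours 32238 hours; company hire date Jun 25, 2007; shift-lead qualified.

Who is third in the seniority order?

By classification: Lindqvist (Operator); then Tanaka, Lund and Tran (Helper); then Mendoza, Petrov, Eriksen, Sato, Amari and Ferreira (Probationary).
Tanaka, Lund and Tran all have company hire date Jan 8, 2012, so the next rule applies.
Tanaka, Lund and Tran are each not shift-lead qualified, so the next rule applies.
Among Tanaka, Lund and Tran, by accumulated service hours (higher first): Tanaka (37758 hours) before Lund and Tran (20769 hours).
Among Lund and Tran, alphabetically by surname: Lund before Tran.
Among Mendoza, Petrov, Eriksen, Sato, Amari and Ferreira, by company hire date (earlier first): Mendoza and Petrov (May 9, 2002) before Eriksen (Mar 26, 2003) before Sato (Aug 26, 2004) before Amari (Jun 25, 2007) before Ferreira (Oct 20, 2008).
Mendoza and Petrov are each not shift-lead qualified, so the next rule applies.
Mendoza and Petrov both have accumulated service hours 36407 hours, so the next rule applies.
Among Mendoza and Petrov, alphabetically by surname: Mendoza before Petrov.
Order: Lindqvist, Tanaka, Lund, Tran, Mendoza, Petrov, Eriksen, Sato, Amari, Ferreira.

Lund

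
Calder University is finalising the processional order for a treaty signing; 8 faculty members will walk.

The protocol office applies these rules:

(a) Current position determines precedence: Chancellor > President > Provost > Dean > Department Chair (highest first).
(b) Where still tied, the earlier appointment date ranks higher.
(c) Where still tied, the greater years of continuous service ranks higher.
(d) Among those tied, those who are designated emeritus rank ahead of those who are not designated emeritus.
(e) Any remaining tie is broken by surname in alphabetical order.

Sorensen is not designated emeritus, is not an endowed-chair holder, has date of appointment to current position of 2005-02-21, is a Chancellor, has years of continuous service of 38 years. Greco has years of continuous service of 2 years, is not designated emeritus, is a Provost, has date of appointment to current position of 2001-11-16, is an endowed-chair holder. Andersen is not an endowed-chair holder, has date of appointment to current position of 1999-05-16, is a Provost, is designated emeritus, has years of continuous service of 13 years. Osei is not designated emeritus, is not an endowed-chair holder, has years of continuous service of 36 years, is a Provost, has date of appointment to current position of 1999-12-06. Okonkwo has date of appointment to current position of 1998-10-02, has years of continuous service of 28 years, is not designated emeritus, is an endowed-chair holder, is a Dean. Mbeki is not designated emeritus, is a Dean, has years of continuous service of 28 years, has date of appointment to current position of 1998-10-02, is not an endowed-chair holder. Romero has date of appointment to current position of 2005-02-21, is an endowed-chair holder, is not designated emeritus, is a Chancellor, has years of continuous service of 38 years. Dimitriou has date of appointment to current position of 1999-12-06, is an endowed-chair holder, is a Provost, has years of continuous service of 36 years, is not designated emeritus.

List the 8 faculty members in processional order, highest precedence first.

Romero, Sorensen, Andersen, Dimitriou, Osei, Greco, Mbeki, Okonkwo

By current position: Romero and Sorensen (Chancellor); then Andersen, Dimitriou, Osei and Greco (Provost); then Mbeki and Okonkwo (Dean).
Romero and Sorensen both have date of appointment to current position 2005-02-21, so the next rule applies.
Romero and Sorensen both have years of continuous service 38 years, so the next rule applies.
Romero and Sorensen are each not designated emeritus, so the next rule applies.
Among Romero and Sorensen, alphabetically by surname: Romero before Sorensen.
Among Andersen, Dimitriou, Osei and Greco, by date of appointment to current position (earlier first): Andersen (1999-05-16) before Dimitriou and Osei (1999-12-06) before Greco (2001-11-16).
Dimitriou and Osei both have years of continuous service 36 years, so the next rule applies.
Dimitriou and Osei are each not designated emeritus, so the next rule applies.
Among Dimitriou and Osei, alphabetically by surname: Dimitriou before Osei.
Mbeki and Okonkwo both have date of appointment to current position 1998-10-02, so the next rule applies.
Mbeki and Okonkwo both have years of continuous service 28 years, so the next rule applies.
Mbeki and Okonkwo are each not designated emeritus, so the next rule applies.
Among Mbeki and Okonkwo, alphabetically by surname: Mbeki before Okonkwo.
Full order: Romero, Sorensen, Andersen, Dimitriou, Osei, Greco, Mbeki, Okonkwo.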